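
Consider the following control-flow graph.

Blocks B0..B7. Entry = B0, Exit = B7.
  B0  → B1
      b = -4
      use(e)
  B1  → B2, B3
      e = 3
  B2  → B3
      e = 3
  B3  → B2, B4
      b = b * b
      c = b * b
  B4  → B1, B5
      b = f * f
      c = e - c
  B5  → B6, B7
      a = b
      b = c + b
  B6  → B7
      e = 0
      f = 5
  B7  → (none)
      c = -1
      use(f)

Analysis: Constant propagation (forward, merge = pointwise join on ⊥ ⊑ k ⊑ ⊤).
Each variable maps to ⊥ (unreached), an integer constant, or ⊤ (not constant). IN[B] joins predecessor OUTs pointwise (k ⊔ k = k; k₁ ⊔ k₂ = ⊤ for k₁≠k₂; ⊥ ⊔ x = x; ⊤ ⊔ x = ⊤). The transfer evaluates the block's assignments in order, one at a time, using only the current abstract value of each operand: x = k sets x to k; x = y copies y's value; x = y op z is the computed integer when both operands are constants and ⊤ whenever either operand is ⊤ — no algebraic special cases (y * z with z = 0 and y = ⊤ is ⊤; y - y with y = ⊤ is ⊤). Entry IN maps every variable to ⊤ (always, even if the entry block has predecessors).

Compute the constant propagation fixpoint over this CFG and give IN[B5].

Answer: {a: ⊤, b: ⊤, c: ⊤, d: ⊤, e: 3, f: ⊤}

Working:
Per-block solution:
  B0: | IN=(all ⊤) | OUT={b:-4; rest ⊤}
  B1: | IN=(all ⊤) | OUT={e:3; rest ⊤}
  B2: | IN={e:3; rest ⊤} | OUT={e:3; rest ⊤}
  B3: | IN={e:3; rest ⊤} | OUT={e:3; rest ⊤}
  B4: | IN={e:3; rest ⊤} | OUT={e:3; rest ⊤}
  B5: | IN={e:3; rest ⊤} | OUT={e:3; rest ⊤}
  B6: | IN={e:3; rest ⊤} | OUT={e:0, f:5; rest ⊤}
  B7: | IN=(all ⊤) | OUT={c:-1; rest ⊤}

Merge at B5: IN[B5] = OUT[B4] = {a: ⊤, b: ⊤, c: ⊤, d: ⊤, e: 3, f: ⊤}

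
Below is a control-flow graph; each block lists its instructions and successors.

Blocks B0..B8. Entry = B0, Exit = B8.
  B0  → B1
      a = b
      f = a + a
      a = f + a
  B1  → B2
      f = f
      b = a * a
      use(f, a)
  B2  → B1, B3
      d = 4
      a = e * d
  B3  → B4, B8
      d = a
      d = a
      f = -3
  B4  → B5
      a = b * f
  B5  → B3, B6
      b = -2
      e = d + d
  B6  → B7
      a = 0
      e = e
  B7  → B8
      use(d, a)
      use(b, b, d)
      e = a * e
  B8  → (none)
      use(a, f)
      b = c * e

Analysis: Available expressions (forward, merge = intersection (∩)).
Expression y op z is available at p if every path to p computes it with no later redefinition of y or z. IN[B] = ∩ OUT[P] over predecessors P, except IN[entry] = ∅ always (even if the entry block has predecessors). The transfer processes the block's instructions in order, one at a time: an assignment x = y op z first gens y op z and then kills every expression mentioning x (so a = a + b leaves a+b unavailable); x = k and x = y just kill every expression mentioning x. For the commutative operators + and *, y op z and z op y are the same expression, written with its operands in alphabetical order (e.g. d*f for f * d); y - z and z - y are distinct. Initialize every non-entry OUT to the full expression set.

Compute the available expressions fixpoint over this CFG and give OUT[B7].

Fixpoint table:
  B0: | IN={} | OUT={}
  B1: | IN={} | OUT={a*a}
  B2: | IN={a*a} | OUT={d*e}
  B3: | IN={} | OUT={}
  B4: | IN={} | OUT={b*f}
  B5: | IN={b*f} | OUT={d+d}
  B6: | IN={d+d} | OUT={d+d}
  B7: | IN={d+d} | OUT={d+d}
  B8: | IN={} | OUT={c*e}

Merge at B7: IN[B7] = OUT[B6] = {d+d}
Applying B7's transfer function to that IN value gives OUT[B7] (row B7 above).

Answer: {d+d}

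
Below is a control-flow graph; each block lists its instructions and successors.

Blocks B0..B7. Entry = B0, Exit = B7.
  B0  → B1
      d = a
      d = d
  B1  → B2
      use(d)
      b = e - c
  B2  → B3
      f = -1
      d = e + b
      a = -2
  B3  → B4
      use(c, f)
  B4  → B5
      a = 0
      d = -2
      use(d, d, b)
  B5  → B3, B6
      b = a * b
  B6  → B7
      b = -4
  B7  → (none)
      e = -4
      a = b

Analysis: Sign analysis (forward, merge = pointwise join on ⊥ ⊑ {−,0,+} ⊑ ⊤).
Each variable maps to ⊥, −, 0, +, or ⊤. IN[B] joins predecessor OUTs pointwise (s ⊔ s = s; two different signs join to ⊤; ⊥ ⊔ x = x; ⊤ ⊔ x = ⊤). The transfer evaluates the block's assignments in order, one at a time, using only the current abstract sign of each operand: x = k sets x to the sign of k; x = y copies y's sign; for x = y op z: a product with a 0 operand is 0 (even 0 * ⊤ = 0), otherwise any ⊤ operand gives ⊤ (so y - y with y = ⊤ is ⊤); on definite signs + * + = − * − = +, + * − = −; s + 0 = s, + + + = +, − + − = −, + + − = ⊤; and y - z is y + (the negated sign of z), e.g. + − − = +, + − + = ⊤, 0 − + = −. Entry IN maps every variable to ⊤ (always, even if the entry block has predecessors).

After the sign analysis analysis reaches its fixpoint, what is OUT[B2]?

Per-block solution:
  B0:  IN=(all ⊤)  OUT=(all ⊤)
  B1:  IN=(all ⊤)  OUT=(all ⊤)
  B2:  IN=(all ⊤)  OUT={a:-, f:-; rest ⊤}
  B3:  IN={f:-; rest ⊤}  OUT={f:-; rest ⊤}
  B4:  IN={f:-; rest ⊤}  OUT={a:0, d:-, f:-; rest ⊤}
  B5:  IN={a:0, d:-, f:-; rest ⊤}  OUT={a:0, b:0, d:-, f:-; rest ⊤}
  B6:  IN={a:0, b:0, d:-, f:-; rest ⊤}  OUT={a:0, b:-, d:-, f:-; rest ⊤}
  B7:  IN={a:0, b:-, d:-, f:-; rest ⊤}  OUT={a:-, b:-, d:-, e:-, f:-; rest ⊤}

Merge at B2: IN[B2] = OUT[B1] = {a: ⊤, b: ⊤, c: ⊤, d: ⊤, e: ⊤, f: ⊤}
Applying B2's transfer function to that IN value gives OUT[B2] (row B2 above).

Answer: {a: -, b: ⊤, c: ⊤, d: ⊤, e: ⊤, f: -}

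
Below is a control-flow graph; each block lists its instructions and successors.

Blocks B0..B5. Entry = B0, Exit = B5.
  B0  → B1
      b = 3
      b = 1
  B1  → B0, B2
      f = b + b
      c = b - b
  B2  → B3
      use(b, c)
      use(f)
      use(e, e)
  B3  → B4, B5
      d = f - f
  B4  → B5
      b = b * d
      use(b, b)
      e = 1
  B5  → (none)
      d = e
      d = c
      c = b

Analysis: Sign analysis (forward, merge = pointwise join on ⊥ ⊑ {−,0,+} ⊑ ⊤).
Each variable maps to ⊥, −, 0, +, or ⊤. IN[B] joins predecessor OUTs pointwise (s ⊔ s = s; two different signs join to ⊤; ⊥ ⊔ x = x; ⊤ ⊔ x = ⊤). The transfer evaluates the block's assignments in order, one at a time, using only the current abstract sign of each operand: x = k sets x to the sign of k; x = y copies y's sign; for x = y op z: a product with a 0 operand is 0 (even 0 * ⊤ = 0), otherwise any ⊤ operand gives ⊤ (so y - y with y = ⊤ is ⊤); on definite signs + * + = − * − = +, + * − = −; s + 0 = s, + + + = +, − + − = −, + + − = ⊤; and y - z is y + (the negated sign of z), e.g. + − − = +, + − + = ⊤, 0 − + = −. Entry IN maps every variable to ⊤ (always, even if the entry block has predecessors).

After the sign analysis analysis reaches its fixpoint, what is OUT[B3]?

Per-block solution:
  B0:  IN=(all ⊤)  OUT={b:+; rest ⊤}
  B1:  IN={b:+; rest ⊤}  OUT={b:+, f:+; rest ⊤}
  B2:  IN={b:+, f:+; rest ⊤}  OUT={b:+, f:+; rest ⊤}
  B3:  IN={b:+, f:+; rest ⊤}  OUT={b:+, f:+; rest ⊤}
  B4:  IN={b:+, f:+; rest ⊤}  OUT={e:+, f:+; rest ⊤}
  B5:  IN={f:+; rest ⊤}  OUT={f:+; rest ⊤}

Merge at B3: IN[B3] = OUT[B2] = {a: ⊤, b: +, c: ⊤, d: ⊤, e: ⊤, f: +}
Applying B3's transfer function to that IN value gives OUT[B3] (row B3 above).

Answer: {a: ⊤, b: +, c: ⊤, d: ⊤, e: ⊤, f: +}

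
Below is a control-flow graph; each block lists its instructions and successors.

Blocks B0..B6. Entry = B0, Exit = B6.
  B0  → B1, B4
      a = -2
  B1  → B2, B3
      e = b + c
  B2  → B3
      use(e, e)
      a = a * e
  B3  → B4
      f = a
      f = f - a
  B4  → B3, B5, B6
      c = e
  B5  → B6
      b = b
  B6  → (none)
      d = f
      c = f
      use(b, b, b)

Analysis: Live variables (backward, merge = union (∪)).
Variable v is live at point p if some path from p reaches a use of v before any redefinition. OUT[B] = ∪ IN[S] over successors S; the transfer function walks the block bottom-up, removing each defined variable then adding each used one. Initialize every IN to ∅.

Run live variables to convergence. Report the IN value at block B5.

Answer: {b, f}

Working:
Per-block solution:
  B0:   IN={b, c, e, f}   OUT={a, b, c, e, f}
  B1:   IN={a, b, c}   OUT={a, b, e}
  B2:   IN={a, b, e}   OUT={a, b, e}
  B3:   IN={a, b, e}   OUT={a, b, e, f}
  B4:   IN={a, b, e, f}   OUT={a, b, e, f}
  B5:   IN={b, f}   OUT={b, f}
  B6:   IN={b, f}   OUT={}

Merge at B5: OUT[B5] = IN[B6] = {b, f}
Applying B5's transfer function to that OUT value gives IN[B5] (row B5 above).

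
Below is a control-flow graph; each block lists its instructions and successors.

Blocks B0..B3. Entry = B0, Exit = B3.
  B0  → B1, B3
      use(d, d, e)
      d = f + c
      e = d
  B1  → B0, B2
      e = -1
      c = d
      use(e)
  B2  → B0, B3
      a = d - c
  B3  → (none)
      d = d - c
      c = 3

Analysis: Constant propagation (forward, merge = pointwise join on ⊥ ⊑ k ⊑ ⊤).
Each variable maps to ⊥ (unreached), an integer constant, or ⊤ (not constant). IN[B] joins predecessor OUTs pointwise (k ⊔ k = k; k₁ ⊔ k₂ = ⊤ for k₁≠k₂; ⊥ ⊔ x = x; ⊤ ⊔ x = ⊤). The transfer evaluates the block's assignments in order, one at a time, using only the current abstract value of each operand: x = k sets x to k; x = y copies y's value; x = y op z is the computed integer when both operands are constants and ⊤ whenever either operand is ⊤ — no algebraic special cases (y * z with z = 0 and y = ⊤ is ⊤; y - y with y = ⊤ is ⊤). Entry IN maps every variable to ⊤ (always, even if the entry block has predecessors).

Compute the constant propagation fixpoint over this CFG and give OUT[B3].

Per-block solution:
  B0:  IN=(all ⊤)  OUT=(all ⊤)
  B1:  IN=(all ⊤)  OUT={e:-1; rest ⊤}
  B2:  IN={e:-1; rest ⊤}  OUT={e:-1; rest ⊤}
  B3:  IN=(all ⊤)  OUT={c:3; rest ⊤}

Merge at B3: IN[B3] = OUT[B0] ⊔ OUT[B2] = {a: ⊤, b: ⊤, c: ⊤, d: ⊤, e: ⊤, f: ⊤}
Applying B3's transfer function to that IN value gives OUT[B3] (row B3 above).

Answer: {a: ⊤, b: ⊤, c: 3, d: ⊤, e: ⊤, f: ⊤}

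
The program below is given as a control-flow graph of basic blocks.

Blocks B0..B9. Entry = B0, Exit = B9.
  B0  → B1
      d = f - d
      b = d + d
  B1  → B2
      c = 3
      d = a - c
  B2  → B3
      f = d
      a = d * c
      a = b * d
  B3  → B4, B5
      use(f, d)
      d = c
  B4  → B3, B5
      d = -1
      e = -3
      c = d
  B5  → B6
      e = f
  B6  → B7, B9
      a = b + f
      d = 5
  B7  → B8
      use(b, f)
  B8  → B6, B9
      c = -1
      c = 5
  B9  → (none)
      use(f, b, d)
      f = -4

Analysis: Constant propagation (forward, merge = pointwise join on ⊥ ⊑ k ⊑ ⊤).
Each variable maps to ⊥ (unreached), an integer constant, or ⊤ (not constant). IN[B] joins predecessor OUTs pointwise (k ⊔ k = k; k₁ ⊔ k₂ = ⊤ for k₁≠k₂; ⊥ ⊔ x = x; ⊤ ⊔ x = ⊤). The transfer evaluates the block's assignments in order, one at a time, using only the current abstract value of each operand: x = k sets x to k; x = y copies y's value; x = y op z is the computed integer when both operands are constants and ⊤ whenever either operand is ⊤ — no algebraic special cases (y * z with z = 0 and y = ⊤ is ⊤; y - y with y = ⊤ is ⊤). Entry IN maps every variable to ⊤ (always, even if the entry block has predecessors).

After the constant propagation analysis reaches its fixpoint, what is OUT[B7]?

Answer: {a: ⊤, b: ⊤, c: ⊤, d: 5, e: ⊤, f: ⊤}

Trace:
Per-block solution:
  B0:   IN=(all ⊤)   OUT=(all ⊤)
  B1:   IN=(all ⊤)   OUT={c:3; rest ⊤}
  B2:   IN={c:3; rest ⊤}   OUT={c:3; rest ⊤}
  B3:   IN=(all ⊤)   OUT=(all ⊤)
  B4:   IN=(all ⊤)   OUT={c:-1, d:-1, e:-3; rest ⊤}
  B5:   IN=(all ⊤)   OUT=(all ⊤)
  B6:   IN=(all ⊤)   OUT={d:5; rest ⊤}
  B7:   IN={d:5; rest ⊤}   OUT={d:5; rest ⊤}
  B8:   IN={d:5; rest ⊤}   OUT={c:5, d:5; rest ⊤}
  B9:   IN={d:5; rest ⊤}   OUT={d:5, f:-4; rest ⊤}

Merge at B7: IN[B7] = OUT[B6] = {a: ⊤, b: ⊤, c: ⊤, d: 5, e: ⊤, f: ⊤}
Applying B7's transfer function to that IN value gives OUT[B7] (row B7 above).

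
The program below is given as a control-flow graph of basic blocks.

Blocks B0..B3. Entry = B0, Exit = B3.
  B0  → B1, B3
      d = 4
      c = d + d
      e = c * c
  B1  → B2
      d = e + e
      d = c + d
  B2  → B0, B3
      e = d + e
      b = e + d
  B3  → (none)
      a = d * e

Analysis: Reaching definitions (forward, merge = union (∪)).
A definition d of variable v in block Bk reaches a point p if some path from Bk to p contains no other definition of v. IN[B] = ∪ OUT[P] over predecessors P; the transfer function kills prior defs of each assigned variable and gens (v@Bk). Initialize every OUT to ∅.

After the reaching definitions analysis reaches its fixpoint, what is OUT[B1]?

Converged values:
  B0:  IN={b@B2, c@B0, d@B1, e@B2}  OUT={b@B2, c@B0, d@B0, e@B0}
  B1:  IN={b@B2, c@B0, d@B0, e@B0}  OUT={b@B2, c@B0, d@B1, e@B0}
  B2:  IN={b@B2, c@B0, d@B1, e@B0}  OUT={b@B2, c@B0, d@B1, e@B2}
  B3:  IN={b@B2, c@B0, d@B0, d@B1, e@B0, e@B2}  OUT={a@B3, b@B2, c@B0, d@B0, d@B1, e@B0, e@B2}

Merge at B1: IN[B1] = OUT[B0] = {b@B2, c@B0, d@B0, e@B0}
Applying B1's transfer function to that IN value gives OUT[B1] (row B1 above).

Answer: {b@B2, c@B0, d@B1, e@B0}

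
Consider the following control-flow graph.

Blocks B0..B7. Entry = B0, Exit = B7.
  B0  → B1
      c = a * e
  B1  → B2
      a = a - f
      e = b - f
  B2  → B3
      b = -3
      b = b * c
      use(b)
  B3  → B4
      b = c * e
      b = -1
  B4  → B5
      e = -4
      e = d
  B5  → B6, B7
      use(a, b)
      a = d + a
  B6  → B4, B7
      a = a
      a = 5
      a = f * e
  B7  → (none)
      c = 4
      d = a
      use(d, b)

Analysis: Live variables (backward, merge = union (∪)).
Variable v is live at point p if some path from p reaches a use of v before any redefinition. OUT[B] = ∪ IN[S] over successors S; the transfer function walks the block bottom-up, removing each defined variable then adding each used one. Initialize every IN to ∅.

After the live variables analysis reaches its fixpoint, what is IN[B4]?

Converged values:
  B0: | IN={a, b, d, e, f} | OUT={a, b, c, d, f}
  B1: | IN={a, b, c, d, f} | OUT={a, c, d, e, f}
  B2: | IN={a, c, d, e, f} | OUT={a, c, d, e, f}
  B3: | IN={a, c, d, e, f} | OUT={a, b, d, f}
  B4: | IN={a, b, d, f} | OUT={a, b, d, e, f}
  B5: | IN={a, b, d, e, f} | OUT={a, b, d, e, f}
  B6: | IN={a, b, d, e, f} | OUT={a, b, d, f}
  B7: | IN={a, b} | OUT={}

Merge at B4: OUT[B4] = IN[B5] = {a, b, d, e, f}
Applying B4's transfer function to that OUT value gives IN[B4] (row B4 above).

Answer: {a, b, d, f}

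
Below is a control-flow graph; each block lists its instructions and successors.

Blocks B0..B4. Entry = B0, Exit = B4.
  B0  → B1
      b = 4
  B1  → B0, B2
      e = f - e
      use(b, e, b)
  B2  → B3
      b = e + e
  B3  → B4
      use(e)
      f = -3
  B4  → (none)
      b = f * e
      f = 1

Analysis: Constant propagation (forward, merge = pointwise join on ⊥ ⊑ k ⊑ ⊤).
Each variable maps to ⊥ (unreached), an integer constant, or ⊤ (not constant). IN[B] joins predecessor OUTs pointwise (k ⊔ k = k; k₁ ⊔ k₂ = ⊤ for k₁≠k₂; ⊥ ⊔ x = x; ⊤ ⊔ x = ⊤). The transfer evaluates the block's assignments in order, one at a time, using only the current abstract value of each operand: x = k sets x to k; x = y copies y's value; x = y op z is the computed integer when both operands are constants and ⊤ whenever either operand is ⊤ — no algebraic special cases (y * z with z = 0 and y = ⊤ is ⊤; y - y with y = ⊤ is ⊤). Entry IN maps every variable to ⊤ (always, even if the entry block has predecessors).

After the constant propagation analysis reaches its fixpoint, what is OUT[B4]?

Answer: {a: ⊤, b: ⊤, c: ⊤, d: ⊤, e: ⊤, f: 1}

Working:
Per-block solution:
  B0:  IN=(all ⊤)  OUT={b:4; rest ⊤}
  B1:  IN={b:4; rest ⊤}  OUT={b:4; rest ⊤}
  B2:  IN={b:4; rest ⊤}  OUT=(all ⊤)
  B3:  IN=(all ⊤)  OUT={f:-3; rest ⊤}
  B4:  IN={f:-3; rest ⊤}  OUT={f:1; rest ⊤}

Merge at B4: IN[B4] = OUT[B3] = {a: ⊤, b: ⊤, c: ⊤, d: ⊤, e: ⊤, f: -3}
Applying B4's transfer function to that IN value gives OUT[B4] (row B4 above).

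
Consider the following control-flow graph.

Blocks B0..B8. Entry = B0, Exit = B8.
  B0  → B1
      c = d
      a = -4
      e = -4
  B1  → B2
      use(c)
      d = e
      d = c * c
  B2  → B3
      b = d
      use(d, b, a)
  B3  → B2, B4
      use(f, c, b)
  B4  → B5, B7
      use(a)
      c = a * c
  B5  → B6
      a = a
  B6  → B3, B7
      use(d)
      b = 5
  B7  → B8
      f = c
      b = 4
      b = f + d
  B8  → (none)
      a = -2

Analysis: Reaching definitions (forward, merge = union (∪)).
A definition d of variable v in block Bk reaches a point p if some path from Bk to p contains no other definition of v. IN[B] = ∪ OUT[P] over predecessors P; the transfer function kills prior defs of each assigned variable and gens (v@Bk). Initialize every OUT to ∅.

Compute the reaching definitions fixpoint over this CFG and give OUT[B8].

Answer: {a@B8, b@B7, c@B4, d@B1, e@B0, f@B7}

Working:
Converged values:
  B0:  IN={}  OUT={a@B0, c@B0, e@B0}
  B1:  IN={a@B0, c@B0, e@B0}  OUT={a@B0, c@B0, d@B1, e@B0}
  B2:  IN={a@B0, a@B5, b@B2, b@B6, c@B0, c@B4, d@B1, e@B0}  OUT={a@B0, a@B5, b@B2, c@B0, c@B4, d@B1, e@B0}
  B3:  IN={a@B0, a@B5, b@B2, b@B6, c@B0, c@B4, d@B1, e@B0}  OUT={a@B0, a@B5, b@B2, b@B6, c@B0, c@B4, d@B1, e@B0}
  B4:  IN={a@B0, a@B5, b@B2, b@B6, c@B0, c@B4, d@B1, e@B0}  OUT={a@B0, a@B5, b@B2, b@B6, c@B4, d@B1, e@B0}
  B5:  IN={a@B0, a@B5, b@B2, b@B6, c@B4, d@B1, e@B0}  OUT={a@B5, b@B2, b@B6, c@B4, d@B1, e@B0}
  B6:  IN={a@B5, b@B2, b@B6, c@B4, d@B1, e@B0}  OUT={a@B5, b@B6, c@B4, d@B1, e@B0}
  B7:  IN={a@B0, a@B5, b@B2, b@B6, c@B4, d@B1, e@B0}  OUT={a@B0, a@B5, b@B7, c@B4, d@B1, e@B0, f@B7}
  B8:  IN={a@B0, a@B5, b@B7, c@B4, d@B1, e@B0, f@B7}  OUT={a@B8, b@B7, c@B4, d@B1, e@B0, f@B7}

Merge at B8: IN[B8] = OUT[B7] = {a@B0, a@B5, b@B7, c@B4, d@B1, e@B0, f@B7}
Applying B8's transfer function to that IN value gives OUT[B8] (row B8 above).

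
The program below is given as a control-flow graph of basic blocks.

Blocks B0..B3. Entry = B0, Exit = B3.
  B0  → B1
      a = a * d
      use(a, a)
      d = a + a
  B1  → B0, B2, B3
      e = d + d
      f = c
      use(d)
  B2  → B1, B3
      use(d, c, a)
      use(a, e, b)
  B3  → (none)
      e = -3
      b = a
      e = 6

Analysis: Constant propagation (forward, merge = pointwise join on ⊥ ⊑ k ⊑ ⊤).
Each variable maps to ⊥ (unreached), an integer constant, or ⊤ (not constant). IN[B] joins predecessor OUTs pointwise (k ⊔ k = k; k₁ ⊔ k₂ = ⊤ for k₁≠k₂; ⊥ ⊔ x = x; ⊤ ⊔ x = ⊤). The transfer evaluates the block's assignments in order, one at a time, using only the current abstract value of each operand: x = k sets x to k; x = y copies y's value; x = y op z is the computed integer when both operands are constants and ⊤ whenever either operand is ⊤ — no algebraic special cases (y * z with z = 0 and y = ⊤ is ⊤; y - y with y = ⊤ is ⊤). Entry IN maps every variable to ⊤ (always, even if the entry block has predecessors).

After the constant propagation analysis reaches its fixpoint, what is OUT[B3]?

Answer: {a: ⊤, b: ⊤, c: ⊤, d: ⊤, e: 6, f: ⊤}

Trace:
Per-block solution:
  B0:  IN=(all ⊤)  OUT=(all ⊤)
  B1:  IN=(all ⊤)  OUT=(all ⊤)
  B2:  IN=(all ⊤)  OUT=(all ⊤)
  B3:  IN=(all ⊤)  OUT={e:6; rest ⊤}

Merge at B3: IN[B3] = OUT[B1] ⊔ OUT[B2] = {a: ⊤, b: ⊤, c: ⊤, d: ⊤, e: ⊤, f: ⊤}
Applying B3's transfer function to that IN value gives OUT[B3] (row B3 above).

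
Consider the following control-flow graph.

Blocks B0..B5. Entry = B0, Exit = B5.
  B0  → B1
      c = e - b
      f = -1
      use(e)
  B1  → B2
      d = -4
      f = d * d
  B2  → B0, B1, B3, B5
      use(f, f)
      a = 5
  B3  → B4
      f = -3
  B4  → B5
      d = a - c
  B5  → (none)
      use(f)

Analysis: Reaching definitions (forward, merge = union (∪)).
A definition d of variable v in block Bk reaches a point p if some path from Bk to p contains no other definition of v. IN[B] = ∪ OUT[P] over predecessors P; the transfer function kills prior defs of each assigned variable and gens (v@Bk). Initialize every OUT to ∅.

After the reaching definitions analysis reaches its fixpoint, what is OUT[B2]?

Answer: {a@B2, c@B0, d@B1, f@B1}

Derivation:
Per-block solution:
  B0: | IN={a@B2, c@B0, d@B1, f@B1} | OUT={a@B2, c@B0, d@B1, f@B0}
  B1: | IN={a@B2, c@B0, d@B1, f@B0, f@B1} | OUT={a@B2, c@B0, d@B1, f@B1}
  B2: | IN={a@B2, c@B0, d@B1, f@B1} | OUT={a@B2, c@B0, d@B1, f@B1}
  B3: | IN={a@B2, c@B0, d@B1, f@B1} | OUT={a@B2, c@B0, d@B1, f@B3}
  B4: | IN={a@B2, c@B0, d@B1, f@B3} | OUT={a@B2, c@B0, d@B4, f@B3}
  B5: | IN={a@B2, c@B0, d@B1, d@B4, f@B1, f@B3} | OUT={a@B2, c@B0, d@B1, d@B4, f@B1, f@B3}

Merge at B2: IN[B2] = OUT[B1] = {a@B2, c@B0, d@B1, f@B1}
Applying B2's transfer function to that IN value gives OUT[B2] (row B2 above).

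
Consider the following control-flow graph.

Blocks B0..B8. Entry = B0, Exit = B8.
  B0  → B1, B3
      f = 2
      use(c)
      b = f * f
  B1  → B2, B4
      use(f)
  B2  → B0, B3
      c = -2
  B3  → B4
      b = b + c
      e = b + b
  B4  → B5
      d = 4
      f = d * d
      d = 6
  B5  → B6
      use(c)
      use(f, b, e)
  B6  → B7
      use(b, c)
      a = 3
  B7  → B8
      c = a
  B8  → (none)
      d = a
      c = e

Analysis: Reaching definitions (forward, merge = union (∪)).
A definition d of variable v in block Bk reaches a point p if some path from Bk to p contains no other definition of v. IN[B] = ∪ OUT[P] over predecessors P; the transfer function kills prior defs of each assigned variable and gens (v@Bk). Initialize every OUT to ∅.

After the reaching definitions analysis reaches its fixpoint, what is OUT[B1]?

Per-block solution:
  B0:   IN={b@B0, c@B2, f@B0}   OUT={b@B0, c@B2, f@B0}
  B1:   IN={b@B0, c@B2, f@B0}   OUT={b@B0, c@B2, f@B0}
  B2:   IN={b@B0, c@B2, f@B0}   OUT={b@B0, c@B2, f@B0}
  B3:   IN={b@B0, c@B2, f@B0}   OUT={b@B3, c@B2, e@B3, f@B0}
  B4:   IN={b@B0, b@B3, c@B2, e@B3, f@B0}   OUT={b@B0, b@B3, c@B2, d@B4, e@B3, f@B4}
  B5:   IN={b@B0, b@B3, c@B2, d@B4, e@B3, f@B4}   OUT={b@B0, b@B3, c@B2, d@B4, e@B3, f@B4}
  B6:   IN={b@B0, b@B3, c@B2, d@B4, e@B3, f@B4}   OUT={a@B6, b@B0, b@B3, c@B2, d@B4, e@B3, f@B4}
  B7:   IN={a@B6, b@B0, b@B3, c@B2, d@B4, e@B3, f@B4}   OUT={a@B6, b@B0, b@B3, c@B7, d@B4, e@B3, f@B4}
  B8:   IN={a@B6, b@B0, b@B3, c@B7, d@B4, e@B3, f@B4}   OUT={a@B6, b@B0, b@B3, c@B8, d@B8, e@B3, f@B4}

Merge at B1: IN[B1] = OUT[B0] = {b@B0, c@B2, f@B0}
Applying B1's transfer function to that IN value gives OUT[B1] (row B1 above).

Answer: {b@B0, c@B2, f@B0}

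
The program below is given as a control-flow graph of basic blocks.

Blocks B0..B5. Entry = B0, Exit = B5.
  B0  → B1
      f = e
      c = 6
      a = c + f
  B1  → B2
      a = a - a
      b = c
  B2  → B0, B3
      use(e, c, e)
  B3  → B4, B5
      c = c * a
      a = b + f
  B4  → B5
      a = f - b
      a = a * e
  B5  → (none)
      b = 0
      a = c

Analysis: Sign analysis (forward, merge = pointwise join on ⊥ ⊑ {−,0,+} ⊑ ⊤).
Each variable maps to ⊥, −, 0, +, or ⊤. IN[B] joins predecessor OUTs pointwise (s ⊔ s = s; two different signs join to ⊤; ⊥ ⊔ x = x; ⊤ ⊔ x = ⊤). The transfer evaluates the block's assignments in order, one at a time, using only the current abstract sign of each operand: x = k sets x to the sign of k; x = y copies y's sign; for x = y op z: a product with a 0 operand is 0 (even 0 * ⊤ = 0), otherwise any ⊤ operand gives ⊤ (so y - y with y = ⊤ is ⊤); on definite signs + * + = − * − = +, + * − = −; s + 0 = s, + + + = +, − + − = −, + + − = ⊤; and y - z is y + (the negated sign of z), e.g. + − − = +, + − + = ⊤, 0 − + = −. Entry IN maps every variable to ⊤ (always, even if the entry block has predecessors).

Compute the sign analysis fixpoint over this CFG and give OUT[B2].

Answer: {a: ⊤, b: +, c: +, d: ⊤, e: ⊤, f: ⊤}

Working:
Fixpoint table:
  B0:   IN=(all ⊤)   OUT={c:+; rest ⊤}
  B1:   IN={c:+; rest ⊤}   OUT={b:+, c:+; rest ⊤}
  B2:   IN={b:+, c:+; rest ⊤}   OUT={b:+, c:+; rest ⊤}
  B3:   IN={b:+, c:+; rest ⊤}   OUT={b:+; rest ⊤}
  B4:   IN={b:+; rest ⊤}   OUT={b:+; rest ⊤}
  B5:   IN={b:+; rest ⊤}   OUT={b:0; rest ⊤}

Merge at B2: IN[B2] = OUT[B1] = {a: ⊤, b: +, c: +, d: ⊤, e: ⊤, f: ⊤}
Applying B2's transfer function to that IN value gives OUT[B2] (row B2 above).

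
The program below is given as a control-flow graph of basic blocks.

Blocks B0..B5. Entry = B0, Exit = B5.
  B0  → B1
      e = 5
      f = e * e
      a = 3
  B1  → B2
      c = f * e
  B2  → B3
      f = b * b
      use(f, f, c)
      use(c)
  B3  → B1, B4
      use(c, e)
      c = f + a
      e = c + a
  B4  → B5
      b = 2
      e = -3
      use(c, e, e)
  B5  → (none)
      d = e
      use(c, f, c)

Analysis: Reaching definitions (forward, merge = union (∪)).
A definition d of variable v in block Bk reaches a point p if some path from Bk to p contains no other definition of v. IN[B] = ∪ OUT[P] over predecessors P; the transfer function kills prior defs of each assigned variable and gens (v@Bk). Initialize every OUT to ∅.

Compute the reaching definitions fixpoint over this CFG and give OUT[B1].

Answer: {a@B0, c@B1, e@B0, e@B3, f@B0, f@B2}

Working:
Converged values:
  B0:   IN={}   OUT={a@B0, e@B0, f@B0}
  B1:   IN={a@B0, c@B3, e@B0, e@B3, f@B0, f@B2}   OUT={a@B0, c@B1, e@B0, e@B3, f@B0, f@B2}
  B2:   IN={a@B0, c@B1, e@B0, e@B3, f@B0, f@B2}   OUT={a@B0, c@B1, e@B0, e@B3, f@B2}
  B3:   IN={a@B0, c@B1, e@B0, e@B3, f@B2}   OUT={a@B0, c@B3, e@B3, f@B2}
  B4:   IN={a@B0, c@B3, e@B3, f@B2}   OUT={a@B0, b@B4, c@B3, e@B4, f@B2}
  B5:   IN={a@B0, b@B4, c@B3, e@B4, f@B2}   OUT={a@B0, b@B4, c@B3, d@B5, e@B4, f@B2}

Merge at B1: IN[B1] = OUT[B0] ⊔ OUT[B3] = {a@B0, c@B3, e@B0, e@B3, f@B0, f@B2}
Applying B1's transfer function to that IN value gives OUT[B1] (row B1 above).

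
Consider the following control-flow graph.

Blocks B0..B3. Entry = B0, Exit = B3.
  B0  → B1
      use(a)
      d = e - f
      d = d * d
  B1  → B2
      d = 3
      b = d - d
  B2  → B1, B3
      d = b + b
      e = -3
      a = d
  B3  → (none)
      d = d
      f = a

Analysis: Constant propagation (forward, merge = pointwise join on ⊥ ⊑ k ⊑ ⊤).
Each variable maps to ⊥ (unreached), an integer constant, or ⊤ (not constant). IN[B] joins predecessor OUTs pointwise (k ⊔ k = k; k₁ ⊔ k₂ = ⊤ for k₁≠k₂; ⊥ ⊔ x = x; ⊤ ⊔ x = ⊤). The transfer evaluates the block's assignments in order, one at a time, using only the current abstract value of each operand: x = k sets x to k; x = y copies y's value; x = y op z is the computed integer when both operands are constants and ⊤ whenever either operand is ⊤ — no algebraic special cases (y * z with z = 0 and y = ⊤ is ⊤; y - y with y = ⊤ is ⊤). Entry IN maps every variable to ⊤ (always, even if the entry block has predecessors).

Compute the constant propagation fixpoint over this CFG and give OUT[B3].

Answer: {a: 0, b: 0, c: ⊤, d: 0, e: -3, f: 0}

Derivation:
Converged values:
  B0: | IN=(all ⊤) | OUT=(all ⊤)
  B1: | IN=(all ⊤) | OUT={b:0, d:3; rest ⊤}
  B2: | IN={b:0, d:3; rest ⊤} | OUT={a:0, b:0, d:0, e:-3; rest ⊤}
  B3: | IN={a:0, b:0, d:0, e:-3; rest ⊤} | OUT={a:0, b:0, d:0, e:-3, f:0; rest ⊤}

Merge at B3: IN[B3] = OUT[B2] = {a: 0, b: 0, c: ⊤, d: 0, e: -3, f: ⊤}
Applying B3's transfer function to that IN value gives OUT[B3] (row B3 above).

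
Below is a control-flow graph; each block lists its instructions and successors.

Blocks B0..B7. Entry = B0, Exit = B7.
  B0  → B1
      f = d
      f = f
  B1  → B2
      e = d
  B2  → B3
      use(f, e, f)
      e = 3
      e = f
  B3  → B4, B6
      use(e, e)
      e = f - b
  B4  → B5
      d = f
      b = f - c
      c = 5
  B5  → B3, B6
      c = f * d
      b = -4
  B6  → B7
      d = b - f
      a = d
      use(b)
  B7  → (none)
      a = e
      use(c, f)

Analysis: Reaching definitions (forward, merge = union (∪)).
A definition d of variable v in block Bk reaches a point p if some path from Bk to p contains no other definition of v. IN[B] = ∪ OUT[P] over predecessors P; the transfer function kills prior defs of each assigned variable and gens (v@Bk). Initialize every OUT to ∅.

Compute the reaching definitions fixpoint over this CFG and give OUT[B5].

Fixpoint table:
  B0:   IN={}   OUT={f@B0}
  B1:   IN={f@B0}   OUT={e@B1, f@B0}
  B2:   IN={e@B1, f@B0}   OUT={e@B2, f@B0}
  B3:   IN={b@B5, c@B5, d@B4, e@B2, e@B3, f@B0}   OUT={b@B5, c@B5, d@B4, e@B3, f@B0}
  B4:   IN={b@B5, c@B5, d@B4, e@B3, f@B0}   OUT={b@B4, c@B4, d@B4, e@B3, f@B0}
  B5:   IN={b@B4, c@B4, d@B4, e@B3, f@B0}   OUT={b@B5, c@B5, d@B4, e@B3, f@B0}
  B6:   IN={b@B5, c@B5, d@B4, e@B3, f@B0}   OUT={a@B6, b@B5, c@B5, d@B6, e@B3, f@B0}
  B7:   IN={a@B6, b@B5, c@B5, d@B6, e@B3, f@B0}   OUT={a@B7, b@B5, c@B5, d@B6, e@B3, f@B0}

Merge at B5: IN[B5] = OUT[B4] = {b@B4, c@B4, d@B4, e@B3, f@B0}
Applying B5's transfer function to that IN value gives OUT[B5] (row B5 above).

Answer: {b@B5, c@B5, d@B4, e@B3, f@B0}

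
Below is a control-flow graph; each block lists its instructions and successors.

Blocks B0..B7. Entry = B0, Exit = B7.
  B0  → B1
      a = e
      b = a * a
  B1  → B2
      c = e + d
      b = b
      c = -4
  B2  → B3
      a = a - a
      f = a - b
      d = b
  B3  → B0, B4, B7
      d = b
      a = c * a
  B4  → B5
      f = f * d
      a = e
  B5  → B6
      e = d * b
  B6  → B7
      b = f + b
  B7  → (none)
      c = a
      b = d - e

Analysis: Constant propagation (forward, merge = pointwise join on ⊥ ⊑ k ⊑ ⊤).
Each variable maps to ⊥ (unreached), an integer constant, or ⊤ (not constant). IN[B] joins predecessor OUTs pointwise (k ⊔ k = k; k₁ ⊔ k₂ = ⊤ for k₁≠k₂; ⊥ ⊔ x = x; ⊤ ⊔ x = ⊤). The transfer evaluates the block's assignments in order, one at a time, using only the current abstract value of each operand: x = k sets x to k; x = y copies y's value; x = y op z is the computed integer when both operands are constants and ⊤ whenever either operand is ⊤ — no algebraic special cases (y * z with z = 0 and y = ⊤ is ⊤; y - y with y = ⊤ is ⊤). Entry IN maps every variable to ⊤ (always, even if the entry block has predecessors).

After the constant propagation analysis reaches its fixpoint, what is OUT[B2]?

Converged values:
  B0: | IN=(all ⊤) | OUT=(all ⊤)
  B1: | IN=(all ⊤) | OUT={c:-4; rest ⊤}
  B2: | IN={c:-4; rest ⊤} | OUT={c:-4; rest ⊤}
  B3: | IN={c:-4; rest ⊤} | OUT={c:-4; rest ⊤}
  B4: | IN={c:-4; rest ⊤} | OUT={c:-4; rest ⊤}
  B5: | IN={c:-4; rest ⊤} | OUT={c:-4; rest ⊤}
  B6: | IN={c:-4; rest ⊤} | OUT={c:-4; rest ⊤}
  B7: | IN={c:-4; rest ⊤} | OUT=(all ⊤)

Merge at B2: IN[B2] = OUT[B1] = {a: ⊤, b: ⊤, c: -4, d: ⊤, e: ⊤, f: ⊤}
Applying B2's transfer function to that IN value gives OUT[B2] (row B2 above).

Answer: {a: ⊤, b: ⊤, c: -4, d: ⊤, e: ⊤, f: ⊤}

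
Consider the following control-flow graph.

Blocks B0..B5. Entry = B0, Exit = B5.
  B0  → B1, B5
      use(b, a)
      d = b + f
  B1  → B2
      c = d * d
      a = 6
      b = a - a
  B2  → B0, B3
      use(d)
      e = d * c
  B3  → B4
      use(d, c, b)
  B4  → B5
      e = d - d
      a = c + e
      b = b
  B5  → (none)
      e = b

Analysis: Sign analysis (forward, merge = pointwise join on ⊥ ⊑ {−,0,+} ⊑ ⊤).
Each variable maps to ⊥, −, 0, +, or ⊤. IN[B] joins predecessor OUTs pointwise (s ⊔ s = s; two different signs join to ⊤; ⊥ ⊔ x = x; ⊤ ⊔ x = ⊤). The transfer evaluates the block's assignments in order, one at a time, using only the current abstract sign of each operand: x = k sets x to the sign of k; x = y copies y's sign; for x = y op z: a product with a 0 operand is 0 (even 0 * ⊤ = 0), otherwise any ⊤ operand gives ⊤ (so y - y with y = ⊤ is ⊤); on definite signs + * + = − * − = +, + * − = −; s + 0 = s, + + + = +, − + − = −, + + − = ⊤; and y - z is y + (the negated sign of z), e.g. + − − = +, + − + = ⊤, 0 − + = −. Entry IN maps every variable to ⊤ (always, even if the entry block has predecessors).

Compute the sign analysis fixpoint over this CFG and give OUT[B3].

Answer: {a: +, b: ⊤, c: ⊤, d: ⊤, e: ⊤, f: ⊤}

Trace:
Per-block solution:
  B0: | IN=(all ⊤) | OUT=(all ⊤)
  B1: | IN=(all ⊤) | OUT={a:+; rest ⊤}
  B2: | IN={a:+; rest ⊤} | OUT={a:+; rest ⊤}
  B3: | IN={a:+; rest ⊤} | OUT={a:+; rest ⊤}
  B4: | IN={a:+; rest ⊤} | OUT=(all ⊤)
  B5: | IN=(all ⊤) | OUT=(all ⊤)

Merge at B3: IN[B3] = OUT[B2] = {a: +, b: ⊤, c: ⊤, d: ⊤, e: ⊤, f: ⊤}
Applying B3's transfer function to that IN value gives OUT[B3] (row B3 above).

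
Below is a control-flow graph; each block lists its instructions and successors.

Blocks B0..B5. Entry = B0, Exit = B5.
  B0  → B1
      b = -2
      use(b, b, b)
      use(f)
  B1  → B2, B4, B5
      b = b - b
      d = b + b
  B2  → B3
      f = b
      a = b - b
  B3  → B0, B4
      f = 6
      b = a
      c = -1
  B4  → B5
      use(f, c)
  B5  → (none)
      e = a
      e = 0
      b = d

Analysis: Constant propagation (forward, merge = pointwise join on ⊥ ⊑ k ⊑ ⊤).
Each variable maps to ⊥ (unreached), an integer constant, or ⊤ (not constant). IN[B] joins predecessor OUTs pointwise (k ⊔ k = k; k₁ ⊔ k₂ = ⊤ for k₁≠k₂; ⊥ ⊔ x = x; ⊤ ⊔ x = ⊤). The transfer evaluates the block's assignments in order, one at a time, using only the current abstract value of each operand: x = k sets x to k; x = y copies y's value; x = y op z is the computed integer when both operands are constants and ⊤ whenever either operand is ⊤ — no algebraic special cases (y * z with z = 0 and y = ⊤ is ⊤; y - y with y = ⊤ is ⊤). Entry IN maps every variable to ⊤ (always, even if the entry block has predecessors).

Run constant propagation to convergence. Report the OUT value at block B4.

Per-block solution:
  B0:  IN=(all ⊤)  OUT={b:-2; rest ⊤}
  B1:  IN={b:-2; rest ⊤}  OUT={b:0, d:0; rest ⊤}
  B2:  IN={b:0, d:0; rest ⊤}  OUT={a:0, b:0, d:0, f:0; rest ⊤}
  B3:  IN={a:0, b:0, d:0, f:0; rest ⊤}  OUT={a:0, b:0, c:-1, d:0, f:6; rest ⊤}
  B4:  IN={b:0, d:0; rest ⊤}  OUT={b:0, d:0; rest ⊤}
  B5:  IN={b:0, d:0; rest ⊤}  OUT={b:0, d:0, e:0; rest ⊤}

Merge at B4: IN[B4] = OUT[B1] ⊔ OUT[B3] = {a: ⊤, b: 0, c: ⊤, d: 0, e: ⊤, f: ⊤}
Applying B4's transfer function to that IN value gives OUT[B4] (row B4 above).

Answer: {a: ⊤, b: 0, c: ⊤, d: 0, e: ⊤, f: ⊤}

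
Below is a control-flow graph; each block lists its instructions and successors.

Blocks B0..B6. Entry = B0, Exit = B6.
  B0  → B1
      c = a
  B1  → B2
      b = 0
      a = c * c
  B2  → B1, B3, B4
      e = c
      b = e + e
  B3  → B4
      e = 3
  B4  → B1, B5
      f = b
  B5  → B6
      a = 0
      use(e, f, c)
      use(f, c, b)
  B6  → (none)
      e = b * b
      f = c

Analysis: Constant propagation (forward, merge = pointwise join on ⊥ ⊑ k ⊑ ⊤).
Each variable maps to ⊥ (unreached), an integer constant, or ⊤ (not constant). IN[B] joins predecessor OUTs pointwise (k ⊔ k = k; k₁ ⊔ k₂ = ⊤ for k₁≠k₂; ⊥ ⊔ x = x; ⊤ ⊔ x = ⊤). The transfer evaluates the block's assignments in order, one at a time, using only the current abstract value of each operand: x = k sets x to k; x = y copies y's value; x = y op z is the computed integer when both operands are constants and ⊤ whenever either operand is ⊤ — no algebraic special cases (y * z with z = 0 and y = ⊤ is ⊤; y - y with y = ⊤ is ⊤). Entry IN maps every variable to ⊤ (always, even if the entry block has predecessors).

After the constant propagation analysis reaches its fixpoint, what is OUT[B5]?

Per-block solution:
  B0:  IN=(all ⊤)  OUT=(all ⊤)
  B1:  IN=(all ⊤)  OUT={b:0; rest ⊤}
  B2:  IN={b:0; rest ⊤}  OUT=(all ⊤)
  B3:  IN=(all ⊤)  OUT={e:3; rest ⊤}
  B4:  IN=(all ⊤)  OUT=(all ⊤)
  B5:  IN=(all ⊤)  OUT={a:0; rest ⊤}
  B6:  IN={a:0; rest ⊤}  OUT={a:0; rest ⊤}

Merge at B5: IN[B5] = OUT[B4] = {a: ⊤, b: ⊤, c: ⊤, d: ⊤, e: ⊤, f: ⊤}
Applying B5's transfer function to that IN value gives OUT[B5] (row B5 above).

Answer: {a: 0, b: ⊤, c: ⊤, d: ⊤, e: ⊤, f: ⊤}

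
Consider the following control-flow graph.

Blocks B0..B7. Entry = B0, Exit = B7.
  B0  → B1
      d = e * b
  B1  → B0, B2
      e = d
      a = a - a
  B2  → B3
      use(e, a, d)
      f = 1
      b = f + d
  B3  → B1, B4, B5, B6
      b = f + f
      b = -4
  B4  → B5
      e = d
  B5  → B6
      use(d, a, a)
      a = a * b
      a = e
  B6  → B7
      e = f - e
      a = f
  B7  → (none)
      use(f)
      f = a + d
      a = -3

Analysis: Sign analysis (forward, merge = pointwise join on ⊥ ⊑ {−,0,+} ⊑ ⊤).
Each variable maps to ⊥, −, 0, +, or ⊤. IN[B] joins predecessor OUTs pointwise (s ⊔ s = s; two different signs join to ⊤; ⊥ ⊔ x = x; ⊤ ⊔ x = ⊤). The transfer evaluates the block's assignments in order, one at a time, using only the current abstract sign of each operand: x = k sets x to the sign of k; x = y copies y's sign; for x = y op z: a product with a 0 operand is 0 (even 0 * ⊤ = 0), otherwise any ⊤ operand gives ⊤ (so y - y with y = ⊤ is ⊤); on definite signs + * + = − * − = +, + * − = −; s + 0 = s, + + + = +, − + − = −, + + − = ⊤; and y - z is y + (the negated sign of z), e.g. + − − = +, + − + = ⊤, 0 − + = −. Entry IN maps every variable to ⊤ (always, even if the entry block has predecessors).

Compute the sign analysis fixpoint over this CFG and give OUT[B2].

Answer: {a: ⊤, b: ⊤, c: ⊤, d: ⊤, e: ⊤, f: +}

Derivation:
Converged values:
  B0:   IN=(all ⊤)   OUT=(all ⊤)
  B1:   IN=(all ⊤)   OUT=(all ⊤)
  B2:   IN=(all ⊤)   OUT={f:+; rest ⊤}
  B3:   IN={f:+; rest ⊤}   OUT={b:-, f:+; rest ⊤}
  B4:   IN={b:-, f:+; rest ⊤}   OUT={b:-, f:+; rest ⊤}
  B5:   IN={b:-, f:+; rest ⊤}   OUT={b:-, f:+; rest ⊤}
  B6:   IN={b:-, f:+; rest ⊤}   OUT={a:+, b:-, f:+; rest ⊤}
  B7:   IN={a:+, b:-, f:+; rest ⊤}   OUT={a:-, b:-; rest ⊤}

Merge at B2: IN[B2] = OUT[B1] = {a: ⊤, b: ⊤, c: ⊤, d: ⊤, e: ⊤, f: ⊤}
Applying B2's transfer function to that IN value gives OUT[B2] (row B2 above).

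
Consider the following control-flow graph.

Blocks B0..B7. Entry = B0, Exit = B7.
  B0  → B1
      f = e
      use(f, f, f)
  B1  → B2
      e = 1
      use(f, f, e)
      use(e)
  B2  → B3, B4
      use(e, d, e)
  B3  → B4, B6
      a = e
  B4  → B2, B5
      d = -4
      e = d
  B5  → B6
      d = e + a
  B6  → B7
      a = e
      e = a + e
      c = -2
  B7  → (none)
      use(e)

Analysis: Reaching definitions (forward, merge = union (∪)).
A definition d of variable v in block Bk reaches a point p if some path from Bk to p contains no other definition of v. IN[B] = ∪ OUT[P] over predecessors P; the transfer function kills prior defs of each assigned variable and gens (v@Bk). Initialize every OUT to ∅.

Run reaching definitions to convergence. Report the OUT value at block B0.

Answer: {f@B0}

Trace:
Per-block solution:
  B0:   IN={}   OUT={f@B0}
  B1:   IN={f@B0}   OUT={e@B1, f@B0}
  B2:   IN={a@B3, d@B4, e@B1, e@B4, f@B0}   OUT={a@B3, d@B4, e@B1, e@B4, f@B0}
  B3:   IN={a@B3, d@B4, e@B1, e@B4, f@B0}   OUT={a@B3, d@B4, e@B1, e@B4, f@B0}
  B4:   IN={a@B3, d@B4, e@B1, e@B4, f@B0}   OUT={a@B3, d@B4, e@B4, f@B0}
  B5:   IN={a@B3, d@B4, e@B4, f@B0}   OUT={a@B3, d@B5, e@B4, f@B0}
  B6:   IN={a@B3, d@B4, d@B5, e@B1, e@B4, f@B0}   OUT={a@B6, c@B6, d@B4, d@B5, e@B6, f@B0}
  B7:   IN={a@B6, c@B6, d@B4, d@B5, e@B6, f@B0}   OUT={a@B6, c@B6, d@B4, d@B5, e@B6, f@B0}

B0 is the boundary node: IN[B0] = {}
Applying B0's transfer function to that IN value gives OUT[B0] (row B0 above).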